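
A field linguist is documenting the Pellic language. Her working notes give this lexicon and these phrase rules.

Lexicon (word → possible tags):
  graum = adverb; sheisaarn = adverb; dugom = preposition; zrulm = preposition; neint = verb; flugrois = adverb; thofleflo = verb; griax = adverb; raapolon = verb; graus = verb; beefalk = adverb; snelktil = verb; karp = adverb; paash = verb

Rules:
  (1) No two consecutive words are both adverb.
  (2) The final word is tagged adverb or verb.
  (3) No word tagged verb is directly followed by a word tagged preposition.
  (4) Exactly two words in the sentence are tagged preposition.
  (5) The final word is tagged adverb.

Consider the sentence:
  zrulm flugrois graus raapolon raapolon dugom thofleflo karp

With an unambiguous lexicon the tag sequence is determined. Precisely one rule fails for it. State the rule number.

Fixed tagging: preposition adverb verb verb verb preposition verb adverb.
Rule check: R1 ✓, R2 ✓, R3 ✗, R4 ✓, R5 ✓.
Only rule 3 fails.

3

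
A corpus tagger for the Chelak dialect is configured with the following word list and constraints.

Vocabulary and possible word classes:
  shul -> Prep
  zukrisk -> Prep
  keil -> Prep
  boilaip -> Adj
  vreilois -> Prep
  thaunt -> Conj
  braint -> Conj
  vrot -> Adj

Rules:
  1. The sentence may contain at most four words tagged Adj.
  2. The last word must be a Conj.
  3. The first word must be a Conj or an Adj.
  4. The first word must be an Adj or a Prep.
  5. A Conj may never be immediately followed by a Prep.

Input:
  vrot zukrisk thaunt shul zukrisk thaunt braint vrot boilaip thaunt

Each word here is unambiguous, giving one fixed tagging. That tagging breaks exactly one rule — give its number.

5

Fixed tagging: Adj Prep Conj Prep Prep Conj Conj Adj Adj Conj.
Rule check: R1 holds, R2 holds, R3 holds, R4 holds, R5 violated.
Only rule 5 fails.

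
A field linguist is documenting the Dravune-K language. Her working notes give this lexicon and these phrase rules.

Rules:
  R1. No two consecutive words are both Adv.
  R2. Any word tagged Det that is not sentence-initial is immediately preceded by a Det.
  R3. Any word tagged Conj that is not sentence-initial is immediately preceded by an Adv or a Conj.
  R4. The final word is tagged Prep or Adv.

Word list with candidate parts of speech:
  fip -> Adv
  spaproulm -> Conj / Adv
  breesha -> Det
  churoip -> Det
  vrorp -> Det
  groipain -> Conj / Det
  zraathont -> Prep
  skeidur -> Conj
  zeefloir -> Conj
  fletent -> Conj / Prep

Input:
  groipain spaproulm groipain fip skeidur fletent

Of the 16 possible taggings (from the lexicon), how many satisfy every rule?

Candidates per position — 1:groipain {Conj,Det}; 2:spaproulm {Conj,Adv}; 3:groipain {Conj,Det}; 4:fip {Adv}; 5:skeidur {Conj}; 6:fletent {Conj,Prep}.
There are 16 candidate sequences in total.
The sequences that satisfy every rule: Conj Conj Conj Adv Conj Prep; Conj Adv Conj Adv Conj Prep; Det Adv Conj Adv Conj Prep.
Count = 3.

3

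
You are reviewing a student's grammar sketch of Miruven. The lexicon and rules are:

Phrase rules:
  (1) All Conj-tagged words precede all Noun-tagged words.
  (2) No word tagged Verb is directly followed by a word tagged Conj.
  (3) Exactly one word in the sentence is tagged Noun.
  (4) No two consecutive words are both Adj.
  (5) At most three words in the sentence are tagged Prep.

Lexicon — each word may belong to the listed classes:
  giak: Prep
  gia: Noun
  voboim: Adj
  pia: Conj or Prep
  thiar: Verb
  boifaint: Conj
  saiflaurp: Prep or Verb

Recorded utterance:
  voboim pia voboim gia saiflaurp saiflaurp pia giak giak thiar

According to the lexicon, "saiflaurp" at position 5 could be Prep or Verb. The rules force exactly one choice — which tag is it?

Verb

Candidates per position — 1:voboim {Adj}; 2:pia {Conj,Prep}; 3:voboim {Adj}; 4:gia {Noun}; 5:saiflaurp {Prep,Verb}; 6:saiflaurp {Prep,Verb}; 7:pia {Conj,Prep}; 8:giak {Prep}; 9:giak {Prep}; 10:thiar {Verb}.
Position 7: Conj is ruled out by rule 1; that leaves Prep.
Position 2: Prep is ruled out by rule 5; that leaves Conj.
Position 5: Prep is ruled out by rule 5; that leaves Verb.
Position 6: Prep is ruled out by rule 5; that leaves Verb.
The unique satisfying tagging is: Adj Conj Adj Noun Verb Verb Prep Prep Prep Verb.
Check: rule 1 ✓; rule 2 ✓; rule 3 ✓; rule 4 ✓; rule 5 ✓.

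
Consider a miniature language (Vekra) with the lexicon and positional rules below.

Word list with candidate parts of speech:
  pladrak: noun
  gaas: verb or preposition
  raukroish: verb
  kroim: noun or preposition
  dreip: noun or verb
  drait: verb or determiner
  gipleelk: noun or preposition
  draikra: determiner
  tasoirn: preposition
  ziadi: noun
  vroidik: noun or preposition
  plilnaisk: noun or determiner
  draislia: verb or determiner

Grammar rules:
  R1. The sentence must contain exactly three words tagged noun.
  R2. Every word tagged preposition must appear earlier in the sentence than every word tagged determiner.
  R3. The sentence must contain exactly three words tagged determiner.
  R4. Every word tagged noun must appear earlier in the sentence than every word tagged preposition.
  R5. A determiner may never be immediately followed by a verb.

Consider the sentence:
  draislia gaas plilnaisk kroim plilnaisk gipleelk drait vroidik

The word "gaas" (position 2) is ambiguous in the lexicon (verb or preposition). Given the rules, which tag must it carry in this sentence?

Candidates per position — 1:draislia {verb,determiner}; 2:gaas {verb,preposition}; 3:plilnaisk {noun,determiner}; 4:kroim {noun,preposition}; 5:plilnaisk {noun,determiner}; 6:gipleelk {noun,preposition}; 7:drait {verb,determiner}; 8:vroidik {noun,preposition}.
Position 2: the remaining choice is settled jointly with positions 1, 3, 4, 5, 6, 7, 8 — only verb at position 2 is part of a tagging that satisfies every rule.
The only consistent sequence is: verb verb determiner noun determiner noun determiner noun.
Checking: rule 1 holds; rule 2 holds; rule 3 holds; rule 4 holds; rule 5 holds.

verb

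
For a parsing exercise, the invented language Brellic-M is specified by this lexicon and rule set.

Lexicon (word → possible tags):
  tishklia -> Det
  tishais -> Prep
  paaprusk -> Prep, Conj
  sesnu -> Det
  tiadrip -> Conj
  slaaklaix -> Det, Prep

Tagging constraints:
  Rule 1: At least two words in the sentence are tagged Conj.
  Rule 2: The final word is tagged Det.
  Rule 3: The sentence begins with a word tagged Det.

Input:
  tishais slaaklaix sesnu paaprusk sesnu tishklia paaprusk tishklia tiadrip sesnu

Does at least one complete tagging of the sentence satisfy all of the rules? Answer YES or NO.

NO

Candidates per position — 1:tishais {Prep}; 2:slaaklaix {Det,Prep}; 3:sesnu {Det}; 4:paaprusk {Prep,Conj}; 5:sesnu {Det}; 6:tishklia {Det}; 7:paaprusk {Prep,Conj}; 8:tishklia {Det}; 9:tiadrip {Conj}; 10:sesnu {Det}.
Rule 3 cannot be satisfied by any choice of tags from the lexicon.
So there is no consistent tagging.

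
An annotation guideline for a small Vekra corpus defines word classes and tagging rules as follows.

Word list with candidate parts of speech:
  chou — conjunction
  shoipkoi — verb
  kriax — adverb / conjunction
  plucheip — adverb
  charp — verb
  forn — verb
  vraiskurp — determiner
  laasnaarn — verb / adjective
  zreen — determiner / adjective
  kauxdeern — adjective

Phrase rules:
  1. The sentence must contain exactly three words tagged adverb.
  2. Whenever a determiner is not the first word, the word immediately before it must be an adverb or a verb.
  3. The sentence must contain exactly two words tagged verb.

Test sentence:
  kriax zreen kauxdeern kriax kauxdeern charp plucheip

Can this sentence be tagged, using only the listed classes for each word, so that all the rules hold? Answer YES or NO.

Candidates per position — 1:kriax {adverb,conjunction}; 2:zreen {determiner,adjective}; 3:kauxdeern {adjective}; 4:kriax {adverb,conjunction}; 5:kauxdeern {adjective}; 6:charp {verb}; 7:plucheip {adverb}.
Rule 3 cannot be satisfied by any choice of tags from the lexicon.
So there is no consistent tagging.

NO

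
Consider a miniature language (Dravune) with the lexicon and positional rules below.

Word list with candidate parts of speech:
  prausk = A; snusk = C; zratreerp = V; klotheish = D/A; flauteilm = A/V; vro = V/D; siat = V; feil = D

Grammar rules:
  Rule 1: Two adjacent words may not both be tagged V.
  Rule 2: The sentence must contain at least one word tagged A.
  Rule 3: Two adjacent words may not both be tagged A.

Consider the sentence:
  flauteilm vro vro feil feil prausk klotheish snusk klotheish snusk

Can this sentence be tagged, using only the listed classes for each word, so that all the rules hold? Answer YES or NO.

Candidates per position — 1:flauteilm {A,V}; 2:vro {V,D}; 3:vro {V,D}; 4:feil {D}; 5:feil {D}; 6:prausk {A}; 7:klotheish {D,A}; 8:snusk {C}; 9:klotheish {D,A}; 10:snusk {C}.
One satisfying assignment: V D V D D A D C D C.
Verifying each rule — rule 1 holds; rule 2 holds; rule 3 holds.

YES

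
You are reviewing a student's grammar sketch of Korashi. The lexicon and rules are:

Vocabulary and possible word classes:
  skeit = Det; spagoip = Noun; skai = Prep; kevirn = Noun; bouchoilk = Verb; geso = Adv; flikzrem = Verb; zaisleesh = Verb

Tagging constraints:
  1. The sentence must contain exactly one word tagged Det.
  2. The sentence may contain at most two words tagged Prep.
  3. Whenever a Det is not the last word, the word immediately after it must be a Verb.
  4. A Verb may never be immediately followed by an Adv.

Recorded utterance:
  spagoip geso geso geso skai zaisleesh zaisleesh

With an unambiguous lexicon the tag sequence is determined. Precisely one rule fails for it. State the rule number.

1

Fixed tagging: Noun Adv Adv Adv Prep Verb Verb.
Checking each rule: R1 fail, R2 pass, R3 pass, R4 pass.
Only rule 1 fails.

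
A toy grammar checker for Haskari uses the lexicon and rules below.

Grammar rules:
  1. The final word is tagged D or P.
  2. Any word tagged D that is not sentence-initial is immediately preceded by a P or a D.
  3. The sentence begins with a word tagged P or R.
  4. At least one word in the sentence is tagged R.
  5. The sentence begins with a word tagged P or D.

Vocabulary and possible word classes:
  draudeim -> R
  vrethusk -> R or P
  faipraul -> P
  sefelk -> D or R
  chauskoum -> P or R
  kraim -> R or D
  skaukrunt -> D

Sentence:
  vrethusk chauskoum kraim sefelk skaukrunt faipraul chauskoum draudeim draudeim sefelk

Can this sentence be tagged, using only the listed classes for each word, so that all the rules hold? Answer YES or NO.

Candidates per position — 1:vrethusk {R,P}; 2:chauskoum {P,R}; 3:kraim {R,D}; 4:sefelk {D,R}; 5:skaukrunt {D}; 6:faipraul {P}; 7:chauskoum {P,R}; 8:draudeim {R}; 9:draudeim {R}; 10:sefelk {D,R}.
Every candidate sequence violates at least one rule; no consistent tagging exists.

NO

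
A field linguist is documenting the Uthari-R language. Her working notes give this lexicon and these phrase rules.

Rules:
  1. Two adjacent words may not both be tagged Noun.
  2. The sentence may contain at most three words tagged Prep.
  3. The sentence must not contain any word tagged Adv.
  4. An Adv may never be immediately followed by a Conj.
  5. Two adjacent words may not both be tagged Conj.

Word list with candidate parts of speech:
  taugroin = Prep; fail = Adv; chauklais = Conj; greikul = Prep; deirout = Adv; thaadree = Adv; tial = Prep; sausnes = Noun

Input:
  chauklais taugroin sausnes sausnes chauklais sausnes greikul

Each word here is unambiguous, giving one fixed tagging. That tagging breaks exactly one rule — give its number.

1

Fixed tagging: Conj Prep Noun Noun Conj Noun Prep.
Checking each rule: R1 violated, R2 holds, R3 holds, R4 holds, R5 holds.
Only rule 1 fails.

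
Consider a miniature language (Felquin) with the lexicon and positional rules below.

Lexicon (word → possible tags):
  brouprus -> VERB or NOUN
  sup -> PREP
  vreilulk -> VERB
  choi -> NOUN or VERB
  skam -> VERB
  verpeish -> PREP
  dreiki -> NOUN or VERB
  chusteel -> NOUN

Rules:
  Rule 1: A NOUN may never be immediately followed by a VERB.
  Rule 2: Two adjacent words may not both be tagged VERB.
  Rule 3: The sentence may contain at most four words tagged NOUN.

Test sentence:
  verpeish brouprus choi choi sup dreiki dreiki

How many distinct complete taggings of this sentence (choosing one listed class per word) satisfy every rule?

Candidates per position — 1:verpeish {PREP}; 2:brouprus {VERB,NOUN}; 3:choi {NOUN,VERB}; 4:choi {NOUN,VERB}; 5:sup {PREP}; 6:dreiki {NOUN,VERB}; 7:dreiki {NOUN,VERB}.
There are 32 candidate sequences in total.
The sequences that satisfy every rule: PREP VERB NOUN NOUN PREP NOUN NOUN; PREP VERB NOUN NOUN PREP VERB NOUN; PREP NOUN NOUN NOUN PREP VERB NOUN.
Count = 3.

3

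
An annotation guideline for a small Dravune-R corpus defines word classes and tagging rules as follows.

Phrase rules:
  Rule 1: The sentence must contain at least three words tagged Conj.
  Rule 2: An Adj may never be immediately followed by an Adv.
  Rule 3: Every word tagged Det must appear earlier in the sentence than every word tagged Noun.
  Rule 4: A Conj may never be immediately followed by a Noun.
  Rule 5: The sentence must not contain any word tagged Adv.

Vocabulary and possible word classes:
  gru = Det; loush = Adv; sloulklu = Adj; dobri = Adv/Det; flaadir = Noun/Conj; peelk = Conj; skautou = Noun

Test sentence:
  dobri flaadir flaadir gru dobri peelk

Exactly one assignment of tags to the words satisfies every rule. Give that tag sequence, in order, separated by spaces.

Det Conj Conj Det Det Conj

Candidates per position — 1:dobri {Adv,Det}; 2:flaadir {Noun,Conj}; 3:flaadir {Noun,Conj}; 4:gru {Det}; 5:dobri {Adv,Det}; 6:peelk {Conj}.
If word 1 were Adv, no tagging could satisfy rule 5; so word 1 is Det.
If word 2 were Noun, no tagging could satisfy rule 1; so word 2 is Conj.
If word 3 were Noun, no tagging could satisfy rule 1; so word 3 is Conj.
If word 5 were Adv, no tagging could satisfy rule 5; so word 5 is Det.
The only consistent sequence is: Det Conj Conj Det Det Conj.
Verifying each rule — rule 1 ✓; rule 2 ✓; rule 3 ✓; rule 4 ✓; rule 5 ✓.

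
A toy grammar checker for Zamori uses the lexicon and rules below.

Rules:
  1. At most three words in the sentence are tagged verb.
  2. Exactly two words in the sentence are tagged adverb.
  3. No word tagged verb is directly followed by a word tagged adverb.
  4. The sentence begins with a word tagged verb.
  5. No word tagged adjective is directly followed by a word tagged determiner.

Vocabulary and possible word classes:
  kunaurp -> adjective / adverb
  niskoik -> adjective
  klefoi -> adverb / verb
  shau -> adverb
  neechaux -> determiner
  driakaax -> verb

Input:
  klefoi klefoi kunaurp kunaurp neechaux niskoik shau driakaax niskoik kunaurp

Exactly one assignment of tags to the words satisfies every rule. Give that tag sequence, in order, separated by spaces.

verb verb adjective adverb determiner adjective adverb verb adjective adjective

Candidates per position — 1:klefoi {adverb,verb}; 2:klefoi {adverb,verb}; 3:kunaurp {adjective,adverb}; 4:kunaurp {adjective,adverb}; 5:neechaux {determiner}; 6:niskoik {adjective}; 7:shau {adverb}; 8:driakaax {verb}; 9:niskoik {adjective}; 10:kunaurp {adjective,adverb}.
Position 1: adverb is ruled out by rule 4; that leaves verb.
Position 2: adverb is ruled out by rule 3; that leaves verb.
Position 3: adverb is ruled out by rule 3; that leaves adjective.
Position 4: adjective is ruled out by rule 5; that leaves adverb.
Position 10: adverb is ruled out by rule 2; that leaves adjective.
So the tagging must be: verb verb adjective adverb determiner adjective adverb verb adjective adjective.
Verifying each rule — rule 1 satisfied; rule 2 satisfied; rule 3 satisfied; rule 4 satisfied; rule 5 satisfied.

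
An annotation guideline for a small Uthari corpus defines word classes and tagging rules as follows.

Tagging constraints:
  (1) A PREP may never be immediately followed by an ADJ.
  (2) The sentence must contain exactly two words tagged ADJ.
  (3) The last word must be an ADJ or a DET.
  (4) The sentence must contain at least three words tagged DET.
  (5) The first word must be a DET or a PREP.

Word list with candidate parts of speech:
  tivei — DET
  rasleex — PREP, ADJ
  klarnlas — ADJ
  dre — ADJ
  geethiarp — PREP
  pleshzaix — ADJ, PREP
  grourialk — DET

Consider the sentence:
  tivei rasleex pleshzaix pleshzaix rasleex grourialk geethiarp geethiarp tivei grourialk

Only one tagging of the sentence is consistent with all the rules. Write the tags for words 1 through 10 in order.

DET ADJ ADJ PREP PREP DET PREP PREP DET DET

Candidates per position — 1:tivei {DET}; 2:rasleex {PREP,ADJ}; 3:pleshzaix {ADJ,PREP}; 4:pleshzaix {ADJ,PREP}; 5:rasleex {PREP,ADJ}; 6:grourialk {DET}; 7:geethiarp {PREP}; 8:geethiarp {PREP}; 9:tivei {DET}; 10:grourialk {DET}.
The remaining ambiguous positions (2, 3, 4, 5) are resolved jointly — only one combination satisfies every rule.
The only consistent sequence is: DET ADJ ADJ PREP PREP DET PREP PREP DET DET.
Check: rule 1 satisfied; rule 2 satisfied; rule 3 satisfied; rule 4 satisfied; rule 5 satisfied.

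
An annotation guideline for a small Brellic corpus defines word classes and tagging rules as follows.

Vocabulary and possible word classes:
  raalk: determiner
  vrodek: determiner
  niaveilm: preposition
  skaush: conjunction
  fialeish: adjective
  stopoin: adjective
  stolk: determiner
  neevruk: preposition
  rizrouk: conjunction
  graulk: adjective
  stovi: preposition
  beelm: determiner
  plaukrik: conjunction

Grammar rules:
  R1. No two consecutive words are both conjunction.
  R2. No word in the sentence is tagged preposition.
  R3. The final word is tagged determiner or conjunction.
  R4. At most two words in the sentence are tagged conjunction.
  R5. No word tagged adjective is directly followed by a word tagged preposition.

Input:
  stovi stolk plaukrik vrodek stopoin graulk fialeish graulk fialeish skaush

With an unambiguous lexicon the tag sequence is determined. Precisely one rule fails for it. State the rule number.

2

Fixed tagging: preposition determiner conjunction determiner adjective adjective adjective adjective adjective conjunction.
Applying the rules: R1 pass, R2 fail, R3 pass, R4 pass, R5 pass.
Only rule 2 fails.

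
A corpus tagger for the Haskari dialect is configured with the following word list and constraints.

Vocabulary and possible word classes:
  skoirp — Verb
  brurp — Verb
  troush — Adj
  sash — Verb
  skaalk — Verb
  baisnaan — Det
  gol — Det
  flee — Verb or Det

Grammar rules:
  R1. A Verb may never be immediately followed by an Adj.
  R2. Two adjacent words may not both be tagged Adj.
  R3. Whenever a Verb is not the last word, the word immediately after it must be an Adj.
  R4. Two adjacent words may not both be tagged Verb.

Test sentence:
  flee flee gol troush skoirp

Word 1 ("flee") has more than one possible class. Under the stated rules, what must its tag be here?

Det

Candidates per position — 1:flee {Verb,Det}; 2:flee {Verb,Det}; 3:gol {Det}; 4:troush {Adj}; 5:skoirp {Verb}.
Position 1: Verb is ruled out by rule 3; that leaves Det.
Position 2: Verb is ruled out by rule 3; that leaves Det.
That leaves exactly one tagging: Det Det Det Adj Verb.
Verifying each rule — rule 1 ok; rule 2 ok; rule 3 ok; rule 4 ok.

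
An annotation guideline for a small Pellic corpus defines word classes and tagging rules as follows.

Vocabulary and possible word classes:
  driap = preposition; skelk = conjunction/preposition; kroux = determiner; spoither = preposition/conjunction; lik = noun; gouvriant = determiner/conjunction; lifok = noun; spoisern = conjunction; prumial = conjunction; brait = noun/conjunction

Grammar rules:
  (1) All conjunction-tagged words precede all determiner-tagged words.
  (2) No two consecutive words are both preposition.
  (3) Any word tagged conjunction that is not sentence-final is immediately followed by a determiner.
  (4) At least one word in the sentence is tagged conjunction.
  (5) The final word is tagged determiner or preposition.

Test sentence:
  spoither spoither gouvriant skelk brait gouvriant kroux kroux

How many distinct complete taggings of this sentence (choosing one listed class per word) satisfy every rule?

1

Candidates per position — 1:spoither {preposition,conjunction}; 2:spoither {preposition,conjunction}; 3:gouvriant {determiner,conjunction}; 4:skelk {conjunction,preposition}; 5:brait {noun,conjunction}; 6:gouvriant {determiner,conjunction}; 7:kroux {determiner}; 8:kroux {determiner}.
There are 64 candidate sequences in total.
The sequences that satisfy every rule: preposition conjunction determiner preposition noun determiner determiner determiner.
Count = 1.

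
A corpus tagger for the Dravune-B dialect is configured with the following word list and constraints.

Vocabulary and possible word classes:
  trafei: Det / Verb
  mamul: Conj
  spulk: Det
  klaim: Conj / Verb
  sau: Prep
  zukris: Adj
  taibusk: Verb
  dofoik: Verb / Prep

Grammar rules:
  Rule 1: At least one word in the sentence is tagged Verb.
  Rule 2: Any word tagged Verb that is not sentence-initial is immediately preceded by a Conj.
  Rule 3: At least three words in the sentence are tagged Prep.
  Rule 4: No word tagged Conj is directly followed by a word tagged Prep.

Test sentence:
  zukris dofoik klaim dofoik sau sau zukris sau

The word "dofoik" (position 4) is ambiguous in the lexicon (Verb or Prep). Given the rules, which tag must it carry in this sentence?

Verb

Candidates per position — 1:zukris {Adj}; 2:dofoik {Verb,Prep}; 3:klaim {Conj,Verb}; 4:dofoik {Verb,Prep}; 5:sau {Prep}; 6:sau {Prep}; 7:zukris {Adj}; 8:sau {Prep}.
Word 2 cannot be Verb — rule 2 would then fail for every completion. It is Prep.
Word 3 cannot be Verb — rule 2 would then fail for every completion. It is Conj.
Word 4 cannot be Prep — rule 1 would then fail for every completion. It is Verb.
The only consistent sequence is: Adj Prep Conj Verb Prep Prep Adj Prep.
Verifying each rule — rule 1 ok; rule 2 ok; rule 3 ok; rule 4 ok.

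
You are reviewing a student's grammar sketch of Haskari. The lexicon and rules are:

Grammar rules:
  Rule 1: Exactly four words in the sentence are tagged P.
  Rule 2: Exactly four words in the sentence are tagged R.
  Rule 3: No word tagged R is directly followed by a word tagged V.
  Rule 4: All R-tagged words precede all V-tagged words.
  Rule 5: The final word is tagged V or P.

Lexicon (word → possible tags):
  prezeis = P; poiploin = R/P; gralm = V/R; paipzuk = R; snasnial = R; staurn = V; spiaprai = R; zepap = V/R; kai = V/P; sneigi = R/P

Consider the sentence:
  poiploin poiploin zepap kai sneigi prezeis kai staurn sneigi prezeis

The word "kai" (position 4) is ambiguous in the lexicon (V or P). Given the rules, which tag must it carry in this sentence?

Candidates per position — 1:poiploin {R,P}; 2:poiploin {R,P}; 3:zepap {V,R}; 4:kai {V,P}; 5:sneigi {R,P}; 6:prezeis {P}; 7:kai {V,P}; 8:staurn {V}; 9:sneigi {R,P}; 10:prezeis {P}.
At position 9, choosing R makes rule 4 impossible to satisfy; hence P.
At position 1, choosing P makes rule 2 impossible to satisfy; hence R.
At position 2, choosing P makes rule 2 impossible to satisfy; hence R.
At position 3, choosing V makes rule 2 impossible to satisfy; hence R.
At position 4, choosing V makes rule 3 impossible to satisfy; hence P.
At position 5, choosing P makes rule 1 impossible to satisfy; hence R.
At position 7, choosing P makes rule 1 impossible to satisfy; hence V.
The only consistent sequence is: R R R P R P V V P P.
Rule-by-rule: rule 1 ok; rule 2 ok; rule 3 ok; rule 4 ok; rule 5 ok.

P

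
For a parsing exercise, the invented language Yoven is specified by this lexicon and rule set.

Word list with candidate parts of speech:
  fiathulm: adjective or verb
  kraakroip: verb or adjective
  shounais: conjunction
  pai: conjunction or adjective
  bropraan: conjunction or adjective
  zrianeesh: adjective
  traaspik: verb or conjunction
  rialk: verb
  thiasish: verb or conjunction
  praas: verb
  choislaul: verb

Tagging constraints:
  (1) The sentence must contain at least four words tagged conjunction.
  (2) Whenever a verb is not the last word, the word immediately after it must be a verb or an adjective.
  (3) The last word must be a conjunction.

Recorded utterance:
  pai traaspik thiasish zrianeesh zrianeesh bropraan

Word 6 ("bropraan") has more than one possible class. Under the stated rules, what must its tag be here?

Candidates per position — 1:pai {conjunction,adjective}; 2:traaspik {verb,conjunction}; 3:thiasish {verb,conjunction}; 4:zrianeesh {adjective}; 5:zrianeesh {adjective}; 6:bropraan {conjunction,adjective}.
Word 1 cannot be adjective — rule 1 would then fail for every completion. It is conjunction.
Word 2 cannot be verb — rule 1 would then fail for every completion. It is conjunction.
Word 3 cannot be verb — rule 1 would then fail for every completion. It is conjunction.
Word 6 cannot be adjective — rule 1 would then fail for every completion. It is conjunction.
So the tagging must be: conjunction conjunction conjunction adjective adjective conjunction.
Rule-by-rule: rule 1 ok; rule 2 ok; rule 3 ok.

conjunction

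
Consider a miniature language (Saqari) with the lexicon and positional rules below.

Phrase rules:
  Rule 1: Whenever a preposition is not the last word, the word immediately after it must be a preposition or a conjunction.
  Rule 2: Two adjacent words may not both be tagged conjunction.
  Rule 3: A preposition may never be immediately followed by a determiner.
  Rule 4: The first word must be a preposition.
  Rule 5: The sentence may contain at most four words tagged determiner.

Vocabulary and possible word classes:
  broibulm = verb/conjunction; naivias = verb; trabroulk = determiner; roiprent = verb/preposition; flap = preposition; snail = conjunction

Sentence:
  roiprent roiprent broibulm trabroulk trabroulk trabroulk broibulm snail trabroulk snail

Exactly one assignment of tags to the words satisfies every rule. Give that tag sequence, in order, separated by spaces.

Candidates per position — 1:roiprent {verb,preposition}; 2:roiprent {verb,preposition}; 3:broibulm {verb,conjunction}; 4:trabroulk {determiner}; 5:trabroulk {determiner}; 6:trabroulk {determiner}; 7:broibulm {verb,conjunction}; 8:snail {conjunction}; 9:trabroulk {determiner}; 10:snail {conjunction}.
If word 1 were verb, no tagging could satisfy rule 4; so word 1 is preposition.
If word 2 were verb, no tagging could satisfy rule 1; so word 2 is preposition.
If word 3 were verb, no tagging could satisfy rule 1; so word 3 is conjunction.
If word 7 were conjunction, no tagging could satisfy rule 2; so word 7 is verb.
So the tagging must be: preposition preposition conjunction determiner determiner determiner verb conjunction determiner conjunction.
Verifying each rule — rule 1 holds; rule 2 holds; rule 3 holds; rule 4 holds; rule 5 holds.

preposition preposition conjunction determiner determiner determiner verb conjunction determiner conjunction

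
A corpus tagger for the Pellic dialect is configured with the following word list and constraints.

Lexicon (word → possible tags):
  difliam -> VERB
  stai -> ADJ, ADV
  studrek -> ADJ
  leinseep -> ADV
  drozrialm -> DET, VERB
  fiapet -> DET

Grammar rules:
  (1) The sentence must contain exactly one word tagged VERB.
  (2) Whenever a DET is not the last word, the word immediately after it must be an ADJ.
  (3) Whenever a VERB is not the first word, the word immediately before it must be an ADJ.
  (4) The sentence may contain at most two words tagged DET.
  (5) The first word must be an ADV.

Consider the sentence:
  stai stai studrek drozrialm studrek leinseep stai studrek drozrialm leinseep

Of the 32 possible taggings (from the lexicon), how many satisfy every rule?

4

Candidates per position — 1:stai {ADJ,ADV}; 2:stai {ADJ,ADV}; 3:studrek {ADJ}; 4:drozrialm {DET,VERB}; 5:studrek {ADJ}; 6:leinseep {ADV}; 7:stai {ADJ,ADV}; 8:studrek {ADJ}; 9:drozrialm {DET,VERB}; 10:leinseep {ADV}.
There are 32 candidate sequences in total.
The sequences that satisfy every rule: ADV ADJ ADJ DET ADJ ADV ADJ ADJ VERB ADV; ADV ADJ ADJ DET ADJ ADV ADV ADJ VERB ADV; ADV ADV ADJ DET ADJ ADV ADJ ADJ VERB ADV; ADV ADV ADJ DET ADJ ADV ADV ADJ VERB ADV.
Count = 4.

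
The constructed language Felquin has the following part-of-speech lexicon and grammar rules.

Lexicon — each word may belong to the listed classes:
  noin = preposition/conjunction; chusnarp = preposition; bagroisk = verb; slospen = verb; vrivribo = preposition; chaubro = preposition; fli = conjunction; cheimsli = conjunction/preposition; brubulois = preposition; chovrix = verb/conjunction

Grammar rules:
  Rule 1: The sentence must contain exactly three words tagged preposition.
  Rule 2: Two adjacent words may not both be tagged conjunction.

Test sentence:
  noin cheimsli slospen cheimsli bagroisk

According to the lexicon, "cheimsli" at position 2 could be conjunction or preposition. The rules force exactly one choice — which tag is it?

preposition

Candidates per position — 1:noin {preposition,conjunction}; 2:cheimsli {conjunction,preposition}; 3:slospen {verb}; 4:cheimsli {conjunction,preposition}; 5:bagroisk {verb}.
Word 1 cannot be conjunction — rule 1 would then fail for every completion. It is preposition.
Word 2 cannot be conjunction — rule 1 would then fail for every completion. It is preposition.
Word 4 cannot be conjunction — rule 1 would then fail for every completion. It is preposition.
The unique satisfying tagging is: preposition preposition verb preposition verb.
Verifying each rule — rule 1 satisfied; rule 2 satisfied.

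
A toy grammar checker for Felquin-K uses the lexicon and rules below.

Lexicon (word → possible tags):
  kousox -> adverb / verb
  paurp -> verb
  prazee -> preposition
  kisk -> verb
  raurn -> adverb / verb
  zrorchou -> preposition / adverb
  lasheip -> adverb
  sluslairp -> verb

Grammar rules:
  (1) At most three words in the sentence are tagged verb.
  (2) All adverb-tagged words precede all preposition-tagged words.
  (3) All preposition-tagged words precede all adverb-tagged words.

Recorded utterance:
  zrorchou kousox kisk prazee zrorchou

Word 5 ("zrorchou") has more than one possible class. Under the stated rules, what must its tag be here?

preposition

Candidates per position — 1:zrorchou {preposition,adverb}; 2:kousox {adverb,verb}; 3:kisk {verb}; 4:prazee {preposition}; 5:zrorchou {preposition,adverb}.
If word 1 were adverb, no tagging could satisfy rule 3; so word 1 is preposition.
If word 2 were adverb, no tagging could satisfy rule 2; so word 2 is verb.
If word 5 were adverb, no tagging could satisfy rule 2; so word 5 is preposition.
So the tagging must be: preposition verb verb preposition preposition.
Checking: rule 1 ok; rule 2 ok; rule 3 ok.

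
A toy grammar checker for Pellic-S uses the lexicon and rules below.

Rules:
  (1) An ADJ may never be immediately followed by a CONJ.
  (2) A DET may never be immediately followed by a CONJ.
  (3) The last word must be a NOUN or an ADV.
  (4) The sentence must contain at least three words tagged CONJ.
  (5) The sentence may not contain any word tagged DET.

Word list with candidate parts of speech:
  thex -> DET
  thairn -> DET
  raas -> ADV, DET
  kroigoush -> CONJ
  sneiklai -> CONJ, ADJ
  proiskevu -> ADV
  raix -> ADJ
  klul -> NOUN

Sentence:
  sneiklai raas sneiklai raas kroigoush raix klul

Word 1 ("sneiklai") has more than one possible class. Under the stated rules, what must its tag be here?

CONJ

Candidates per position — 1:sneiklai {CONJ,ADJ}; 2:raas {ADV,DET}; 3:sneiklai {CONJ,ADJ}; 4:raas {ADV,DET}; 5:kroigoush {CONJ}; 6:raix {ADJ}; 7:klul {NOUN}.
Position 1: tagging it ADJ would leave rule 4 unsatisfiable, so it must be CONJ.
Position 2: tagging it DET would leave rule 5 unsatisfiable, so it must be ADV.
Position 3: tagging it ADJ would leave rule 4 unsatisfiable, so it must be CONJ.
Position 4: tagging it DET would leave rule 2 unsatisfiable, so it must be ADV.
That leaves exactly one tagging: CONJ ADV CONJ ADV CONJ ADJ NOUN.
Checking: rule 1 ok; rule 2 ok; rule 3 ok; rule 4 ok; rule 5 ok.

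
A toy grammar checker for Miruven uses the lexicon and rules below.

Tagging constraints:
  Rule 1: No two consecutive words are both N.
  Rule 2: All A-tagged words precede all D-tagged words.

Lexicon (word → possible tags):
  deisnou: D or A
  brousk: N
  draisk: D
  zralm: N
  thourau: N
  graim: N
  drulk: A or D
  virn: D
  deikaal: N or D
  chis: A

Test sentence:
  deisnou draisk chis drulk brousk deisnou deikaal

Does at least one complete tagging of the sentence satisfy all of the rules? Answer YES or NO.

NO

Candidates per position — 1:deisnou {D,A}; 2:draisk {D}; 3:chis {A}; 4:drulk {A,D}; 5:brousk {N}; 6:deisnou {D,A}; 7:deikaal {N,D}.
Rule 2 cannot be satisfied by any choice of tags from the lexicon.
So there is no consistent tagging.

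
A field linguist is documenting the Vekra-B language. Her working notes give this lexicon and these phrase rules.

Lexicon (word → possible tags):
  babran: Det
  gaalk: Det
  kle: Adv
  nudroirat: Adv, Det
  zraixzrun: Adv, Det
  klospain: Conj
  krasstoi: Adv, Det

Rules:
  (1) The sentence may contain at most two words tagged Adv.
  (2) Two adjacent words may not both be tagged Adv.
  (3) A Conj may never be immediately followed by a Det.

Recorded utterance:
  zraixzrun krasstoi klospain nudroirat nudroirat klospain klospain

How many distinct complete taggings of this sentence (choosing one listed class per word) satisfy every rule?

Candidates per position — 1:zraixzrun {Adv,Det}; 2:krasstoi {Adv,Det}; 3:klospain {Conj}; 4:nudroirat {Adv,Det}; 5:nudroirat {Adv,Det}; 6:klospain {Conj}; 7:klospain {Conj}.
There are 16 candidate sequences in total.
The sequences that satisfy every rule: Adv Det Conj Adv Det Conj Conj; Det Adv Conj Adv Det Conj Conj; Det Det Conj Adv Det Conj Conj.
Count = 3.

3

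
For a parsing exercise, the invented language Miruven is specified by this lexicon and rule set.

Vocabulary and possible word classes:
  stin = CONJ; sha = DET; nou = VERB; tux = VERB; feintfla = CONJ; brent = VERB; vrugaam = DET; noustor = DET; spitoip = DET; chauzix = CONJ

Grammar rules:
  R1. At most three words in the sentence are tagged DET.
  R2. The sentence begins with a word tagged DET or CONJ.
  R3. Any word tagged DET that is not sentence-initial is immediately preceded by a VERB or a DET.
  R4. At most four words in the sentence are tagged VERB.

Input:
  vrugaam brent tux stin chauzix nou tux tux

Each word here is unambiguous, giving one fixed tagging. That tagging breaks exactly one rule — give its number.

Fixed tagging: DET VERB VERB CONJ CONJ VERB VERB VERB.
Rule check: R1 ok, R2 ok, R3 ok, R4 fails.
Only rule 4 fails.

4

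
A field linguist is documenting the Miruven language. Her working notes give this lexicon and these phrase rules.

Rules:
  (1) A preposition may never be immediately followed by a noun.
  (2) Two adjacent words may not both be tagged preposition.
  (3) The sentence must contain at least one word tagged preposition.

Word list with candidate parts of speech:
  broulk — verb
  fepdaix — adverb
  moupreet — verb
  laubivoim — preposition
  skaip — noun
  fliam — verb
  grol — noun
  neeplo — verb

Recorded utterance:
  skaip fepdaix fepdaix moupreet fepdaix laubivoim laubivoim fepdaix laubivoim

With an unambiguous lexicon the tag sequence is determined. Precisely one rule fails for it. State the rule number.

Fixed tagging: noun adverb adverb verb adverb preposition preposition adverb preposition.
Rule check: R1 pass, R2 fail, R3 pass.
Only rule 2 fails.

2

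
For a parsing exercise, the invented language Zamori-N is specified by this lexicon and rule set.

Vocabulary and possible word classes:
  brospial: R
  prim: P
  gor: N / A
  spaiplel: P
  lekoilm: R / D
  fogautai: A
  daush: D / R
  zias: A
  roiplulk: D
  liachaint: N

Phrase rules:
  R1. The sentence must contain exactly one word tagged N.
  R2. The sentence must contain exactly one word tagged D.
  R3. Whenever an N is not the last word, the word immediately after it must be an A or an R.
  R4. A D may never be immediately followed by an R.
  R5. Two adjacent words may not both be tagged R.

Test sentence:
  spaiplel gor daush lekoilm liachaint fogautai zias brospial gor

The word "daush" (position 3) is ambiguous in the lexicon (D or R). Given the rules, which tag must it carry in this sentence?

Candidates per position — 1:spaiplel {P}; 2:gor {N,A}; 3:daush {D,R}; 4:lekoilm {R,D}; 5:liachaint {N}; 6:fogautai {A}; 7:zias {A}; 8:brospial {R}; 9:gor {N,A}.
Word 2 cannot be N — rule 1 would then fail for every completion. It is A.
Word 9 cannot be N — rule 1 would then fail for every completion. It is A.
Position 3: the remaining choice is settled jointly with positions 4 — only R at position 3 is part of a tagging that satisfies every rule.
So the tagging must be: P A R D N A A R A.
Verifying each rule — rule 1 ok; rule 2 ok; rule 3 ok; rule 4 ok; rule 5 ok.

R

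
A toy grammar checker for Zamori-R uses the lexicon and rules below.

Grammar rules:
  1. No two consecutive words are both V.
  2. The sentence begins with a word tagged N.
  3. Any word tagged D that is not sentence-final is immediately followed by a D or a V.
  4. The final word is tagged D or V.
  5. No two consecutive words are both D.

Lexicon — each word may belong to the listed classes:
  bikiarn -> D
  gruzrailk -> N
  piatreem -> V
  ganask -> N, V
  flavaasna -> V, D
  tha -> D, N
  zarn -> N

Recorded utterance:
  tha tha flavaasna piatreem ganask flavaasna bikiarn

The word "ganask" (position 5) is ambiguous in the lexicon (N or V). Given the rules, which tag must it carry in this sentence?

N

Candidates per position — 1:tha {D,N}; 2:tha {D,N}; 3:flavaasna {V,D}; 4:piatreem {V}; 5:ganask {N,V}; 6:flavaasna {V,D}; 7:bikiarn {D}.
Position 1: D is ruled out by rule 2; that leaves N.
Position 3: V is ruled out by rule 1; that leaves D.
Position 5: V is ruled out by rule 1; that leaves N.
Position 6: D is ruled out by rule 5; that leaves V.
Position 2: D is ruled out by rule 5; that leaves N.
That leaves exactly one tagging: N N D V N V D.
Checking: rule 1 holds; rule 2 holds; rule 3 holds; rule 4 holds; rule 5 holds.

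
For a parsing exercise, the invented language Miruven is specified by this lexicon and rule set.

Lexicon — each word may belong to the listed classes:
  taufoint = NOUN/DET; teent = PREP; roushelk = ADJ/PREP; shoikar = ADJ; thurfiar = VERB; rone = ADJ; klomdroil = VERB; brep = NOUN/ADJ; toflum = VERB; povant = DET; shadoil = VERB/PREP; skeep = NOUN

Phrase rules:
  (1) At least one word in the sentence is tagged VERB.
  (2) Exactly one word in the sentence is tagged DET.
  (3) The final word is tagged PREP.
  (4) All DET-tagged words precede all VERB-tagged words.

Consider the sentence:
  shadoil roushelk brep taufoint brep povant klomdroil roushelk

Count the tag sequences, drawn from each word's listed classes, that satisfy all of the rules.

8

Candidates per position — 1:shadoil {VERB,PREP}; 2:roushelk {ADJ,PREP}; 3:brep {NOUN,ADJ}; 4:taufoint {NOUN,DET}; 5:brep {NOUN,ADJ}; 6:povant {DET}; 7:klomdroil {VERB}; 8:roushelk {ADJ,PREP}.
There are 64 candidate sequences in total.
Checking each against the rules leaves 8 sequences.
Count = 8.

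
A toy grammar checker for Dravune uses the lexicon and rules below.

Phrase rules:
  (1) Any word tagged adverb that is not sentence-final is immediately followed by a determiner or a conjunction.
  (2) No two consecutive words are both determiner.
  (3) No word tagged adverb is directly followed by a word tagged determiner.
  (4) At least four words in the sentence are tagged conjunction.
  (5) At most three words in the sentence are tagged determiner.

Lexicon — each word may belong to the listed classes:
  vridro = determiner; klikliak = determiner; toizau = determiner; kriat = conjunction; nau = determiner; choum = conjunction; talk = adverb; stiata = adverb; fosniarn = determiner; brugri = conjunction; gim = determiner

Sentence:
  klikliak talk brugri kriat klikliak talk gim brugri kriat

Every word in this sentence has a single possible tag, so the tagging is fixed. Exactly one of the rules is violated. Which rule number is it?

Fixed tagging: determiner adverb conjunction conjunction determiner adverb determiner conjunction conjunction.
Applying the rules: R1 ✓, R2 ✓, R3 ✗, R4 ✓, R5 ✓.
Only rule 3 fails.

3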